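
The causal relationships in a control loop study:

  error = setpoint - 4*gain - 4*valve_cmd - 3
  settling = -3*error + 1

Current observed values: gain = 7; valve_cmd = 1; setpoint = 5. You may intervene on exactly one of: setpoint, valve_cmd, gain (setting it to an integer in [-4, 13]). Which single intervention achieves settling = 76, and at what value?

set setpoint = 10

Intervening on setpoint: with other inputs at their observed values, settling = -3*setpoint + 106. Solving for 76 gives setpoint = 10, within [-4, 13].
Intervening on valve_cmd: settling = 12*valve_cmd + 79. Reaching 76 requires valve_cmd = -1/4, not an integer.
Intervening on gain: settling = 12*gain + 7. Reaching 76 requires gain = 23/4, not an integer.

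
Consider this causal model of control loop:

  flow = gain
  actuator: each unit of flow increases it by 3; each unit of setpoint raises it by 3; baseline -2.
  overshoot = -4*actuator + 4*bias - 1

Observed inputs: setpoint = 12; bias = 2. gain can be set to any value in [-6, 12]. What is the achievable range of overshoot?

-273 to -57

Substituting into the actuator equation gives actuator = 3*gain + 34.
Substituting into the overshoot equation gives overshoot = -12*gain - 129.
Linear in gain, so extremes are at the endpoints: gain = -6 gives overshoot = -57; gain = 12 gives overshoot = -273.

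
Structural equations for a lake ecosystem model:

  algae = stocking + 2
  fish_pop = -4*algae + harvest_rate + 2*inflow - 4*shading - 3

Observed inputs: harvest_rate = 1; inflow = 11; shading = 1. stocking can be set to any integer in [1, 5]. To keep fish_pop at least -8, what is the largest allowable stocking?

stocking = 4

Substituting into the fish_pop equation gives fish_pop = -4*stocking + 8.
Require -4*stocking + 8 ≥ -8, so stocking ≤ 4.
The largest integer in [1, 5] satisfying this is 4.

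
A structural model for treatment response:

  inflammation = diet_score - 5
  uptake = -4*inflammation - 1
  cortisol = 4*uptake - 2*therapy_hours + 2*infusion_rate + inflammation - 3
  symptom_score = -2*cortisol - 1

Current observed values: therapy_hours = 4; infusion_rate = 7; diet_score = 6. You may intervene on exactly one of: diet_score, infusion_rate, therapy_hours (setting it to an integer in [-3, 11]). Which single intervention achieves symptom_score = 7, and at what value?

set therapy_hours = -2

Intervening on diet_score: symptom_score = 30*diet_score - 149. Reaching 7 requires diet_score = 26/5, not an integer.
Intervening on infusion_rate: symptom_score = -4*infusion_rate + 59. Reaching 7 requires infusion_rate = 13, outside [-3, 11].
Intervening on therapy_hours: with other inputs at their observed values, symptom_score = 4*therapy_hours + 15. Solving for 7 gives therapy_hours = -2, within [-3, 11].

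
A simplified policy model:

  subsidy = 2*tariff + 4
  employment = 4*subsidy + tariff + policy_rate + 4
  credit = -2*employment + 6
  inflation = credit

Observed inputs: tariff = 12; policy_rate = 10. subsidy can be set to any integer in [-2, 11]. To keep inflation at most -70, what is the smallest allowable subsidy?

subsidy = 3

Intervening on subsidy fixes its value directly, overriding its dependence on tariff.
Substituting into the employment equation gives employment = 4*subsidy + 26.
So credit = -8*subsidy - 46.
Substituting into the inflation equation gives inflation = -8*subsidy - 46.
Require -8*subsidy - 46 ≤ -70, so subsidy ≥ 3.
The smallest integer in [-2, 11] satisfying this is 3.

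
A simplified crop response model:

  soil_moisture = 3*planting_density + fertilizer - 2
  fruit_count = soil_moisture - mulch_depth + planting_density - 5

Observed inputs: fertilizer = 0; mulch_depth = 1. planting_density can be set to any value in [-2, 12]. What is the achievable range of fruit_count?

Substituting into the soil_moisture equation gives soil_moisture = 3*planting_density - 2.
fruit_count becomes 4*planting_density - 8.
Linear in planting_density, so extremes are at the endpoints: planting_density = -2 gives fruit_count = -16; planting_density = 12 gives fruit_count = 40.

-16 to 40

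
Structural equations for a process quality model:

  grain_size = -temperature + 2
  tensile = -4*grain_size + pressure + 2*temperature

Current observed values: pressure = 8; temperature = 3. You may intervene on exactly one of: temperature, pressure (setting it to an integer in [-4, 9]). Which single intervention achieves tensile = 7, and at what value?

Intervening on temperature: tensile = 6*temperature. Reaching 7 requires temperature = 7/6, not an integer.
Intervening on pressure: with other inputs at their observed values, tensile = pressure + 10. Solving for 7 gives pressure = -3, within [-4, 9].

set pressure = -3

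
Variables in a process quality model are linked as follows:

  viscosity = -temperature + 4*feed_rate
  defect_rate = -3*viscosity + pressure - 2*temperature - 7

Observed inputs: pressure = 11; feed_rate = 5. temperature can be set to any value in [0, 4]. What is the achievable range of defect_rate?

-56 to -52

Substituting into the viscosity equation gives viscosity = -temperature + 20.
Substituting into the defect_rate equation gives defect_rate = temperature - 56.
Linear in temperature, so extremes are at the endpoints: temperature = 0 gives defect_rate = -56; temperature = 4 gives defect_rate = -52.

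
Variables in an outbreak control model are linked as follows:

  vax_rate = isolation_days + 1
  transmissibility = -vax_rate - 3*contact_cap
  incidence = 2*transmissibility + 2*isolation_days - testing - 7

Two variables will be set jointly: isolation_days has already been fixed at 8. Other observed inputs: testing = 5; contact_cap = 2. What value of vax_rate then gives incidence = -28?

vax_rate = 10

With isolation_days held at 8:
Intervening on vax_rate fixes its value directly, overriding its dependence on isolation_days.
Substituting into the transmissibility equation gives transmissibility = -vax_rate - 6.
Substituting into the incidence equation gives incidence = -2*vax_rate - 8.
Solve -2*vax_rate - 8 = -28: vax_rate = (-28 + 8) / -2 = 10.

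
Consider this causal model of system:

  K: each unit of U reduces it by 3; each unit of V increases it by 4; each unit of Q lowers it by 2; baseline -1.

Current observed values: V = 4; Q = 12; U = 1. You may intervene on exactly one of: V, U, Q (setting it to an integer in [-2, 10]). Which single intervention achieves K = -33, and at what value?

set U = 8

Intervening on V: K = 4*V - 28. Reaching -33 requires V = -5/4, not an integer.
Intervening on U: with other inputs at their observed values, K = -3*U - 9. Solving for -33 gives U = 8, within [-2, 10].
Intervening on Q: K = -2*Q + 12. Reaching -33 requires Q = 45/2, not an integer.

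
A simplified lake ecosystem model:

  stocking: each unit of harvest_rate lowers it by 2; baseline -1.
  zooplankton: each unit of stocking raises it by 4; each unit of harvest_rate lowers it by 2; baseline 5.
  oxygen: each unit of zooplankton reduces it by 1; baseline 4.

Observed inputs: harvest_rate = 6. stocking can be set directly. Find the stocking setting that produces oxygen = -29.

Intervening on stocking fixes its value directly, overriding its dependence on harvest_rate.
Substituting into the zooplankton equation gives zooplankton = 4*stocking - 7.
This gives oxygen = -4*stocking + 11.
Solve -4*stocking + 11 = -29: stocking = (-29 - 11) / -4 = 10.

stocking = 10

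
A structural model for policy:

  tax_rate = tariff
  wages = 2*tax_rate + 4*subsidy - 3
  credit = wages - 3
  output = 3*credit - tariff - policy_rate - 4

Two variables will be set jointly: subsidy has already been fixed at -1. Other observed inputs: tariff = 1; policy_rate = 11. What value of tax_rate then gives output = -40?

With subsidy held at -1:
Intervening on tax_rate fixes its value directly, overriding its dependence on tariff.
Substituting into the wages equation gives wages = 2*tax_rate - 7.
Substituting into the credit equation gives credit = 2*tax_rate - 10.
output becomes 6*tax_rate - 46.
Solve 6*tax_rate - 46 = -40: tax_rate = (-40 + 46) / 6 = 1.

tax_rate = 1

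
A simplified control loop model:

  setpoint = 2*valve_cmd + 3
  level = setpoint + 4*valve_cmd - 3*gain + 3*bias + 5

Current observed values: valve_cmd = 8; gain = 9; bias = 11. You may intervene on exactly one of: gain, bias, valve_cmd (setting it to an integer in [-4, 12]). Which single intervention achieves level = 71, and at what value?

Intervening on gain: with other inputs at their observed values, level = -3*gain + 89. Solving for 71 gives gain = 6, within [-4, 12].
Intervening on bias: level = 3*bias + 29. Reaching 71 requires bias = 14, outside [-4, 12].
Intervening on valve_cmd: level = 6*valve_cmd + 14. Reaching 71 requires valve_cmd = 19/2, not an integer.

set gain = 6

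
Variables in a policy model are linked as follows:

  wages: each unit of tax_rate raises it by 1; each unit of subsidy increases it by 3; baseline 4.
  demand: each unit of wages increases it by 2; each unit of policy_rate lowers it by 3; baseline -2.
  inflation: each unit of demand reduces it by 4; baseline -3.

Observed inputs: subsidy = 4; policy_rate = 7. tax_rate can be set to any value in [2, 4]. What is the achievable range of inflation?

Substituting into the wages equation gives wages = tax_rate + 16.
So demand = 2*tax_rate + 9.
Substituting into the inflation equation gives inflation = -8*tax_rate - 39.
Linear in tax_rate, so extremes are at the endpoints: tax_rate = 2 gives inflation = -55; tax_rate = 4 gives inflation = -71.

-71 to -55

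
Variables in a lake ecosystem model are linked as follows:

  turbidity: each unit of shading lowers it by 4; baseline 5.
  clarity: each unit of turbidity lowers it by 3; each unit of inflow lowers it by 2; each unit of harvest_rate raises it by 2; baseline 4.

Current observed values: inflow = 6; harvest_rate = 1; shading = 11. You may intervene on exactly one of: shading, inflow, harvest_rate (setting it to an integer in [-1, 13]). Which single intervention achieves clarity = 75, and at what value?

Intervening on shading: with other inputs at their observed values, clarity = 12*shading - 21. Solving for 75 gives shading = 8, within [-1, 13].
Intervening on inflow: clarity = -2*inflow + 123. Reaching 75 requires inflow = 24, outside [-1, 13].
Intervening on harvest_rate: clarity = 2*harvest_rate + 109. Reaching 75 requires harvest_rate = -17, outside [-1, 13].

set shading = 8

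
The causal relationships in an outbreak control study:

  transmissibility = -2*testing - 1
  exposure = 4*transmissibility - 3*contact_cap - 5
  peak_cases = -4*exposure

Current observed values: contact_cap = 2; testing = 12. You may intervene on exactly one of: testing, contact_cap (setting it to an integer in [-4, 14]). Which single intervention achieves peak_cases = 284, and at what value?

set testing = 7

Intervening on testing: with other inputs at their observed values, peak_cases = 32*testing + 60. Solving for 284 gives testing = 7, within [-4, 14].
Intervening on contact_cap: peak_cases = 12*contact_cap + 420. Reaching 284 requires contact_cap = -34/3, not an integer.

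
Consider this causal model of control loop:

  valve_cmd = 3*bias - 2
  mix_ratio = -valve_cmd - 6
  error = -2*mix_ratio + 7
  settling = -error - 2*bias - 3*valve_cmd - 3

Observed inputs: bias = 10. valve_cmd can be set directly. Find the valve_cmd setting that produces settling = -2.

Intervening on valve_cmd fixes its value directly, overriding its dependence on bias.
Substituting into the error equation gives error = 2*valve_cmd + 19.
Substituting into the settling equation gives settling = -5*valve_cmd - 42.
Solve -5*valve_cmd - 42 = -2: valve_cmd = (-2 + 42) / -5 = -8.

valve_cmd = -8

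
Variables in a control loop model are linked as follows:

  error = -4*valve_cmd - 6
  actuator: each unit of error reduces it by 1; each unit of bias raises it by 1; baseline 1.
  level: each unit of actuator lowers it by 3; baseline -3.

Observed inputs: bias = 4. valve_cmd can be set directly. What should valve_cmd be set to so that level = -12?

valve_cmd = -2

Substituting into the actuator equation gives actuator = 4*valve_cmd + 11.
Substituting into the level equation gives level = -12*valve_cmd - 36.
Solve -12*valve_cmd - 36 = -12: valve_cmd = (-12 + 36) / -12 = -2.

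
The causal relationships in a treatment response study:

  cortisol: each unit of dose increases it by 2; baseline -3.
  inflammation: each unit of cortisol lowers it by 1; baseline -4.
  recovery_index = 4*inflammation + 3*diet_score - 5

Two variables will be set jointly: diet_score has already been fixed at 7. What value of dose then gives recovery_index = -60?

With diet_score held at 7:
Substituting into the inflammation equation gives inflammation = -2*dose - 1.
So recovery_index = -8*dose + 12.
Solve -8*dose + 12 = -60: dose = (-60 - 12) / -8 = 9.

dose = 9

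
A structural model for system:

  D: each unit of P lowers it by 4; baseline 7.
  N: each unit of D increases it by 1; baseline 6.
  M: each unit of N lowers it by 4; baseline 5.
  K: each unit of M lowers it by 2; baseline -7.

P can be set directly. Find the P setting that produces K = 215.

P = -4

Substituting into the N equation gives N = -4*P + 13.
So M = 16*P - 47.
So K = -32*P + 87.
Solve -32*P + 87 = 215: P = (215 - 87) / -32 = -4.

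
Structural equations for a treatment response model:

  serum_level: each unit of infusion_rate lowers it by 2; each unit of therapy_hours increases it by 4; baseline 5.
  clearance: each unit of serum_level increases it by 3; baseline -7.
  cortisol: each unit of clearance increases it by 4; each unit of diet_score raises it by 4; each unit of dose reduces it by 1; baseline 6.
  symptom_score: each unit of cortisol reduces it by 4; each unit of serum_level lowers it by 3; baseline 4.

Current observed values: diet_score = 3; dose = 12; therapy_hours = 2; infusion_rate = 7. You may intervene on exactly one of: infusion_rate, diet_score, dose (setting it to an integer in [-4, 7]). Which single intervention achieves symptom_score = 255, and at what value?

set diet_score = -4

Intervening on infusion_rate: symptom_score = 102*infusion_rate - 571. Reaching 255 requires infusion_rate = 413/51, not an integer.
Intervening on diet_score: with other inputs at their observed values, symptom_score = -16*diet_score + 191. Solving for 255 gives diet_score = -4, within [-4, 7].
Intervening on dose: symptom_score = 4*dose + 95. Reaching 255 requires dose = 40, outside [-4, 7].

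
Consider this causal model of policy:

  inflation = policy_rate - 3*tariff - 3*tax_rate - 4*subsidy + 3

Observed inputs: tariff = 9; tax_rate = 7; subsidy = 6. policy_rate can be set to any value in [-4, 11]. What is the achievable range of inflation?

-73 to -58

Substituting into the inflation equation gives inflation = policy_rate - 69.
Linear in policy_rate, so extremes are at the endpoints: policy_rate = -4 gives inflation = -73; policy_rate = 11 gives inflation = -58.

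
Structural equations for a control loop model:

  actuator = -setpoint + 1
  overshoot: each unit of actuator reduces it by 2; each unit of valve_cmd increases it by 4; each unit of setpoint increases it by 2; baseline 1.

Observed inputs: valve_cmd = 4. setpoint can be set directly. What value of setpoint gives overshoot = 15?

setpoint = 0

Substituting into the overshoot equation gives overshoot = 4*setpoint + 15.
Solve 4*setpoint + 15 = 15: setpoint = (15 - 15) / 4 = 0.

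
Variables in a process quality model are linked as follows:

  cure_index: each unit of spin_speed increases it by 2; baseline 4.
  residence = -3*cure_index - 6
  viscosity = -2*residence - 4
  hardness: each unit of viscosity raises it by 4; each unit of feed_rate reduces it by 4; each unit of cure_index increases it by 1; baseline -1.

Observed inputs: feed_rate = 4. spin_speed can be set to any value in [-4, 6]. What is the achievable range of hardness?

-85 to 415

Substituting into the residence equation gives residence = -6*spin_speed - 18.
Substituting into the viscosity equation gives viscosity = 12*spin_speed + 32.
hardness becomes 50*spin_speed + 115.
Linear in spin_speed, so extremes are at the endpoints: spin_speed = -4 gives hardness = -85; spin_speed = 6 gives hardness = 415.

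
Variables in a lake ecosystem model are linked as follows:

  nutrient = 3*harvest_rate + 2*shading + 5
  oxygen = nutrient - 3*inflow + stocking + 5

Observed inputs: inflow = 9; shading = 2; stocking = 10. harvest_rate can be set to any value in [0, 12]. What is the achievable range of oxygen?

-3 to 33

Substituting into the nutrient equation gives nutrient = 3*harvest_rate + 9.
This gives oxygen = 3*harvest_rate - 3.
Linear in harvest_rate, so extremes are at the endpoints: harvest_rate = 0 gives oxygen = -3; harvest_rate = 12 gives oxygen = 33.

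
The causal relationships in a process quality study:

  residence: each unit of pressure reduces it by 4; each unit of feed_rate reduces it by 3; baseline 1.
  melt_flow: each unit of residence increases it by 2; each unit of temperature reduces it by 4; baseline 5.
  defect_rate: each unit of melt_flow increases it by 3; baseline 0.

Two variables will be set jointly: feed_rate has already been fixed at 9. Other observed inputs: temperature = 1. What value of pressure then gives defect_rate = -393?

With feed_rate held at 9:
Substituting into the residence equation gives residence = -4*pressure - 26.
So melt_flow = -8*pressure - 51.
This gives defect_rate = -24*pressure - 153.
Solve -24*pressure - 153 = -393: pressure = (-393 + 153) / -24 = 10.

pressure = 10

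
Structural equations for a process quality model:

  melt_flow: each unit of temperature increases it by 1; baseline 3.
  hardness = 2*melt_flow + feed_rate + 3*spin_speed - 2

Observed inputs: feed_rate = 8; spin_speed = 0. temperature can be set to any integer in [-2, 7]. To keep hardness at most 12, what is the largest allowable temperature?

Substituting into the hardness equation gives hardness = 2*temperature + 12.
Require 2*temperature + 12 ≤ 12, so temperature ≤ 0.
The largest integer in [-2, 7] satisfying this is 0.

temperature = 0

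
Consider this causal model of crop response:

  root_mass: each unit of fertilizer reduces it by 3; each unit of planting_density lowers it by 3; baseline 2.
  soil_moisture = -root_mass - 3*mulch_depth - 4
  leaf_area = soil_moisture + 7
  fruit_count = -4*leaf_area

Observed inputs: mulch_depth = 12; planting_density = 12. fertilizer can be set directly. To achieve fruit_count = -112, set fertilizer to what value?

Substituting into the root_mass equation gives root_mass = -3*fertilizer - 34.
Substituting into the soil_moisture equation gives soil_moisture = 3*fertilizer - 6.
Substituting into the leaf_area equation gives leaf_area = 3*fertilizer + 1.
Substituting into the fruit_count equation gives fruit_count = -12*fertilizer - 4.
Solve -12*fertilizer - 4 = -112: fertilizer = (-112 + 4) / -12 = 9.

fertilizer = 9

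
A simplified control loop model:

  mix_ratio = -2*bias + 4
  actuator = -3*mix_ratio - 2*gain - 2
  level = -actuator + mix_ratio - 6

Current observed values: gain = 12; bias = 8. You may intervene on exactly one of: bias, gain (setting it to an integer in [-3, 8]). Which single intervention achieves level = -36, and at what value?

Intervening on bias: level = -8*bias + 36. Reaching -36 requires bias = 9, outside [-3, 8].
Intervening on gain: with other inputs at their observed values, level = 2*gain - 52. Solving for -36 gives gain = 8, within [-3, 8].

set gain = 8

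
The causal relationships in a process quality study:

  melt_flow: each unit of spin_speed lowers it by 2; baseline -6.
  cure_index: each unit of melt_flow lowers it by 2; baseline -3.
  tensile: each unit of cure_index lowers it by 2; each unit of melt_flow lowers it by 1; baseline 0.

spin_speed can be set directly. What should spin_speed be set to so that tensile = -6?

spin_speed = -1

Substituting into the cure_index equation gives cure_index = 4*spin_speed + 9.
This gives tensile = -6*spin_speed - 12.
Solve -6*spin_speed - 12 = -6: spin_speed = (-6 + 12) / -6 = -1.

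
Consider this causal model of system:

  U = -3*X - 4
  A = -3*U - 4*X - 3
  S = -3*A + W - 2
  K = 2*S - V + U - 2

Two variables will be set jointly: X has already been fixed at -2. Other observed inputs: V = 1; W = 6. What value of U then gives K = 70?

With X held at -2:
Intervening on U fixes its value directly, overriding its dependence on X.
Substituting into the A equation gives A = -3*U + 5.
S becomes 9*U - 11.
So K = 19*U - 25.
Solve 19*U - 25 = 70: U = (70 + 25) / 19 = 5.

U = 5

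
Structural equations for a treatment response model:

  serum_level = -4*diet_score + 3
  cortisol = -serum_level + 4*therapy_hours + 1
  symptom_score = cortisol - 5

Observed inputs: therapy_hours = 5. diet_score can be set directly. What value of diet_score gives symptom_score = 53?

diet_score = 10

Substituting into the cortisol equation gives cortisol = 4*diet_score + 18.
This gives symptom_score = 4*diet_score + 13.
Solve 4*diet_score + 13 = 53: diet_score = (53 - 13) / 4 = 10.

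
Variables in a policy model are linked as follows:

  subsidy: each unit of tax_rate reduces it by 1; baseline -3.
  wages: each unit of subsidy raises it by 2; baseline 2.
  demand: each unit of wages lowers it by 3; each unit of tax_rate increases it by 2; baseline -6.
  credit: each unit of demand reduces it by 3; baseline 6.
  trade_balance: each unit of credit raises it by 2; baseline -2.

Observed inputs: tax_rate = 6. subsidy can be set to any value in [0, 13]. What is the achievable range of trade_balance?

Intervening on subsidy fixes its value directly, overriding its dependence on tax_rate.
Substituting into the demand equation gives demand = -6*subsidy.
Substituting into the credit equation gives credit = 18*subsidy + 6.
Substituting into the trade_balance equation gives trade_balance = 36*subsidy + 10.
Linear in subsidy, so extremes are at the endpoints: subsidy = 0 gives trade_balance = 10; subsidy = 13 gives trade_balance = 478.

10 to 478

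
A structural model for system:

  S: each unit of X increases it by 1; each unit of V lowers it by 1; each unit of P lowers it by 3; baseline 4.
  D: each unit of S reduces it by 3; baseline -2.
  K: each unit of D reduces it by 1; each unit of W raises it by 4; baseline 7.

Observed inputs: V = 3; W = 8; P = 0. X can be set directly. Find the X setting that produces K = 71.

Substituting into the S equation gives S = X + 1.
Substituting into the D equation gives D = -3*X - 5.
So K = 3*X + 44.
Solve 3*X + 44 = 71: X = (71 - 44) / 3 = 9.

X = 9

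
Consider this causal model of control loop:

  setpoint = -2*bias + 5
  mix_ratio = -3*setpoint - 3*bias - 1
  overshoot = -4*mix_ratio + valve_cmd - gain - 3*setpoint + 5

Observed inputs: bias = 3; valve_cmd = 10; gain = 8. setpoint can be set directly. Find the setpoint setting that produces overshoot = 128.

Intervening on setpoint fixes its value directly, overriding its dependence on bias.
Substituting into the mix_ratio equation gives mix_ratio = -3*setpoint - 10.
Substituting into the overshoot equation gives overshoot = 9*setpoint + 47.
Solve 9*setpoint + 47 = 128: setpoint = (128 - 47) / 9 = 9.

setpoint = 9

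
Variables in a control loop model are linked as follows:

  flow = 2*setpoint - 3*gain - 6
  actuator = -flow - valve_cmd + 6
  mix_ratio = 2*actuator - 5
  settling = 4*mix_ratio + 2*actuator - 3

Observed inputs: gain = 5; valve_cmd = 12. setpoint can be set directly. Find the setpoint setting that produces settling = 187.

setpoint = -3

Substituting into the flow equation gives flow = 2*setpoint - 21.
Substituting into the actuator equation gives actuator = -2*setpoint + 15.
mix_ratio becomes -4*setpoint + 25.
Substituting into the settling equation gives settling = -20*setpoint + 127.
Solve -20*setpoint + 127 = 187: setpoint = (187 - 127) / -20 = -3.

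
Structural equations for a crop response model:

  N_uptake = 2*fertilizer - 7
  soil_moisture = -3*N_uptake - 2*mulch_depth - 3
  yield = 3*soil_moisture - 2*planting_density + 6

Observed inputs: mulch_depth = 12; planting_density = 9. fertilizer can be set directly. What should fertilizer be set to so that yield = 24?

Substituting into the soil_moisture equation gives soil_moisture = -6*fertilizer - 6.
Substituting into the yield equation gives yield = -18*fertilizer - 30.
Solve -18*fertilizer - 30 = 24: fertilizer = (24 + 30) / -18 = -3.

fertilizer = -3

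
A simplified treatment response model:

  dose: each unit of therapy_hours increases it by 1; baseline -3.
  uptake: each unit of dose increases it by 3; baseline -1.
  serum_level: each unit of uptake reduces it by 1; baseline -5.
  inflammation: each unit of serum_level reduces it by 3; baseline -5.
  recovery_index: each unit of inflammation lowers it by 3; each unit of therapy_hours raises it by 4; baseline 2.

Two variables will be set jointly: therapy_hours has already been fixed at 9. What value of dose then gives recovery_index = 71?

dose = -2

With therapy_hours held at 9:
Intervening on dose fixes its value directly, overriding its dependence on therapy_hours.
Substituting into the serum_level equation gives serum_level = -3*dose - 4.
So inflammation = 9*dose + 7.
Substituting into the recovery_index equation gives recovery_index = -27*dose + 17.
Solve -27*dose + 17 = 71: dose = (71 - 17) / -27 = -2.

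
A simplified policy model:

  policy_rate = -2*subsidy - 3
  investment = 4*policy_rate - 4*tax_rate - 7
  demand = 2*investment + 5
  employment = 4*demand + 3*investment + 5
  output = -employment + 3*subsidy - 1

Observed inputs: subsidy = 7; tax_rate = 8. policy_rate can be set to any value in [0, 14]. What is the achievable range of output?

-192 to 424

Intervening on policy_rate fixes its value directly, overriding its dependence on subsidy.
Substituting into the investment equation gives investment = 4*policy_rate - 39.
Substituting into the demand equation gives demand = 8*policy_rate - 73.
employment becomes 44*policy_rate - 404.
So output = -44*policy_rate + 424.
Linear in policy_rate, so extremes are at the endpoints: policy_rate = 0 gives output = 424; policy_rate = 14 gives output = -192.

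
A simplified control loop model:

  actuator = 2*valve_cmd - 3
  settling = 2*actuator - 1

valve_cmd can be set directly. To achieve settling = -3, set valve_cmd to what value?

valve_cmd = 1

Substituting into the settling equation gives settling = 4*valve_cmd - 7.
Solve 4*valve_cmd - 7 = -3: valve_cmd = (-3 + 7) / 4 = 1.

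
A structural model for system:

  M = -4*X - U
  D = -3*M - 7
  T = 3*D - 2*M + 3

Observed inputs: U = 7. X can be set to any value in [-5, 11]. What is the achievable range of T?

-161 to 543

Substituting into the M equation gives M = -4*X - 7.
D becomes 12*X + 14.
T becomes 44*X + 59.
Linear in X, so extremes are at the endpoints: X = -5 gives T = -161; X = 11 gives T = 543.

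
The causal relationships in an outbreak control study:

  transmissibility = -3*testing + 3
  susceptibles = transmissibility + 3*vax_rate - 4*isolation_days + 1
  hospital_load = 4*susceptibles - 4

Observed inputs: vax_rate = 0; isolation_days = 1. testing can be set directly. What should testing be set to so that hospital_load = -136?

Substituting into the susceptibles equation gives susceptibles = -3*testing.
So hospital_load = -12*testing - 4.
Solve -12*testing - 4 = -136: testing = (-136 + 4) / -12 = 11.

testing = 11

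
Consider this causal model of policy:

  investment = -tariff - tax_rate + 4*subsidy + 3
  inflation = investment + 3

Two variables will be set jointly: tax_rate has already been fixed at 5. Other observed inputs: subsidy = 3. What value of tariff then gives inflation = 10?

tariff = 3

With tax_rate held at 5:
Substituting into the investment equation gives investment = -tariff + 10.
So inflation = -tariff + 13.
Solve -tariff + 13 = 10: tariff = (10 - 13) / -1 = 3.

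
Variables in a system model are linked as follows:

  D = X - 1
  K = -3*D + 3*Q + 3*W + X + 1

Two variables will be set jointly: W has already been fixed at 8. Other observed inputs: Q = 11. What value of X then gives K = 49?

With W held at 8:
Substituting into the K equation gives K = -2*X + 61.
Solve -2*X + 61 = 49: X = (49 - 61) / -2 = 6.

X = 6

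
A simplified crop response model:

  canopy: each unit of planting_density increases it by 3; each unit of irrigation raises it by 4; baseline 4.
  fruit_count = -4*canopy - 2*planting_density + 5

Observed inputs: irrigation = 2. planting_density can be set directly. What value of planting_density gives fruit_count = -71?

Substituting into the canopy equation gives canopy = 3*planting_density + 12.
This gives fruit_count = -14*planting_density - 43.
Solve -14*planting_density - 43 = -71: planting_density = (-71 + 43) / -14 = 2.

planting_density = 2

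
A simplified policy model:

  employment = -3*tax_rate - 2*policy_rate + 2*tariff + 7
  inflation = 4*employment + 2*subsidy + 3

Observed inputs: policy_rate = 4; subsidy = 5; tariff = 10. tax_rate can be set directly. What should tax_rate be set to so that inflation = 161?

Substituting into the employment equation gives employment = -3*tax_rate + 19.
Substituting into the inflation equation gives inflation = -12*tax_rate + 89.
Solve -12*tax_rate + 89 = 161: tax_rate = (161 - 89) / -12 = -6.

tax_rate = -6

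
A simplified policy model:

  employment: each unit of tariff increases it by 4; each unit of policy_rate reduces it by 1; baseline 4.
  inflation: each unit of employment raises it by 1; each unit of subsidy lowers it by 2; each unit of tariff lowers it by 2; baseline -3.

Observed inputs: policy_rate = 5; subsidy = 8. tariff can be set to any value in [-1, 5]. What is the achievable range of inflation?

Substituting into the employment equation gives employment = 4*tariff - 1.
inflation becomes 2*tariff - 20.
Linear in tariff, so extremes are at the endpoints: tariff = -1 gives inflation = -22; tariff = 5 gives inflation = -10.

-22 to -10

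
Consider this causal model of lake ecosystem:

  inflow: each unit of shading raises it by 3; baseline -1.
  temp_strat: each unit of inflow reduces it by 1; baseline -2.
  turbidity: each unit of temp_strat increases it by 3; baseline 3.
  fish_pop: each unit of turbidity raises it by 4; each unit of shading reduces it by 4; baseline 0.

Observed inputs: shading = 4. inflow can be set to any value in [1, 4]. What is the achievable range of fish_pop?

-76 to -40

Intervening on inflow fixes its value directly, overriding its dependence on shading.
Substituting into the turbidity equation gives turbidity = -3*inflow - 3.
Substituting into the fish_pop equation gives fish_pop = -12*inflow - 28.
Linear in inflow, so extremes are at the endpoints: inflow = 1 gives fish_pop = -40; inflow = 4 gives fish_pop = -76.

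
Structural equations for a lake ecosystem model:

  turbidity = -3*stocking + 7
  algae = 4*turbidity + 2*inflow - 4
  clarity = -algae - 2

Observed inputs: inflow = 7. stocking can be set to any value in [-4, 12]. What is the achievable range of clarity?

Substituting into the algae equation gives algae = -12*stocking + 38.
Substituting into the clarity equation gives clarity = 12*stocking - 40.
Linear in stocking, so extremes are at the endpoints: stocking = -4 gives clarity = -88; stocking = 12 gives clarity = 104.

-88 to 104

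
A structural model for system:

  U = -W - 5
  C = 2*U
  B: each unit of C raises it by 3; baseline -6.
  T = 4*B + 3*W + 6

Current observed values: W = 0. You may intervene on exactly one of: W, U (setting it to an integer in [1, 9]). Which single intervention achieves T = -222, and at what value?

set W = 4

Intervening on W: with other inputs at their observed values, T = -21*W - 138. Solving for -222 gives W = 4, within [1, 9].
Intervening on U: T = 24*U - 18. Reaching -222 requires U = -17/2, not an integer.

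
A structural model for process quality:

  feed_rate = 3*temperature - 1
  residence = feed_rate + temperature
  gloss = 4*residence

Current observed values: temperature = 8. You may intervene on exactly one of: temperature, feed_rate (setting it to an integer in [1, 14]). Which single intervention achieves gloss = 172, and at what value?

Intervening on temperature: with other inputs at their observed values, gloss = 16*temperature - 4. Solving for 172 gives temperature = 11, within [1, 14].
Intervening on feed_rate: gloss = 4*feed_rate + 32. Reaching 172 requires feed_rate = 35, outside [1, 14].

set temperature = 11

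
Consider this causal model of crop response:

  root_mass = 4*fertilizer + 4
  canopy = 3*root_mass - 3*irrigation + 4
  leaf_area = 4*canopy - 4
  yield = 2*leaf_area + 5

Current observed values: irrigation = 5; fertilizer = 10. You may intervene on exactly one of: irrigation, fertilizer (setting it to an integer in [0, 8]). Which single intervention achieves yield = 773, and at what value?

set fertilizer = 8

Intervening on irrigation: yield = -24*irrigation + 1085. Reaching 773 requires irrigation = 13, outside [0, 8].
Intervening on fertilizer: with other inputs at their observed values, yield = 96*fertilizer + 5. Solving for 773 gives fertilizer = 8, within [0, 8].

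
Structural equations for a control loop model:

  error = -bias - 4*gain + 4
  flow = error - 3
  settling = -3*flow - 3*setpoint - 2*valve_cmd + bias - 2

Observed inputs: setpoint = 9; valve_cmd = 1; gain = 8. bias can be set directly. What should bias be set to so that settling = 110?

bias = 12

Substituting into the error equation gives error = -bias - 28.
Substituting into the flow equation gives flow = -bias - 31.
Substituting into the settling equation gives settling = 4*bias + 62.
Solve 4*bias + 62 = 110: bias = (110 - 62) / 4 = 12.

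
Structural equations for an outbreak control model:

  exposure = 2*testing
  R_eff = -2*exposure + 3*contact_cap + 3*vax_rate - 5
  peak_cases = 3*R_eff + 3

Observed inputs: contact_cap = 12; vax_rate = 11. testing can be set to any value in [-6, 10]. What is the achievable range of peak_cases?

75 to 267

Substituting into the R_eff equation gives R_eff = -4*testing + 64.
peak_cases becomes -12*testing + 195.
Linear in testing, so extremes are at the endpoints: testing = -6 gives peak_cases = 267; testing = 10 gives peak_cases = 75.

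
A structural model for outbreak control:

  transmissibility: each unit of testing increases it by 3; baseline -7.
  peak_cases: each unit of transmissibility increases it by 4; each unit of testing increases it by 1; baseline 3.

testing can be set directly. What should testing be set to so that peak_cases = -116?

Substituting into the peak_cases equation gives peak_cases = 13*testing - 25.
Solve 13*testing - 25 = -116: testing = (-116 + 25) / 13 = -7.

testing = -7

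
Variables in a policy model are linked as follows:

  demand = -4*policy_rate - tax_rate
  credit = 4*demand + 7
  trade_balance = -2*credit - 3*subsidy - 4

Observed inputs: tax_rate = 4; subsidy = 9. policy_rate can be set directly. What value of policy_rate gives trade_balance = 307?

Substituting into the demand equation gives demand = -4*policy_rate - 4.
credit becomes -16*policy_rate - 9.
Substituting into the trade_balance equation gives trade_balance = 32*policy_rate - 13.
Solve 32*policy_rate - 13 = 307: policy_rate = (307 + 13) / 32 = 10.

policy_rate = 10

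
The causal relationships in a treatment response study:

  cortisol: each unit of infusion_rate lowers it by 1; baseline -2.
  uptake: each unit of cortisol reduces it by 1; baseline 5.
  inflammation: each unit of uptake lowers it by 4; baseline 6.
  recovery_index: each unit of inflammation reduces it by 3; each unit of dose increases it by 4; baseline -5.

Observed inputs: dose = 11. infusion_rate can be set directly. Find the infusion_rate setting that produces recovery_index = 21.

infusion_rate = -7

Substituting into the uptake equation gives uptake = infusion_rate + 7.
Substituting into the inflammation equation gives inflammation = -4*infusion_rate - 22.
Substituting into the recovery_index equation gives recovery_index = 12*infusion_rate + 105.
Solve 12*infusion_rate + 105 = 21: infusion_rate = (21 - 105) / 12 = -7.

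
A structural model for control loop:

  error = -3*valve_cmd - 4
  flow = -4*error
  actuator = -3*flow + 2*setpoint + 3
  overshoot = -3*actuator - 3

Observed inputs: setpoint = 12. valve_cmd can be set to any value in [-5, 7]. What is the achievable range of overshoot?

Substituting into the flow equation gives flow = 12*valve_cmd + 16.
Substituting into the actuator equation gives actuator = -36*valve_cmd - 21.
Substituting into the overshoot equation gives overshoot = 108*valve_cmd + 60.
Linear in valve_cmd, so extremes are at the endpoints: valve_cmd = -5 gives overshoot = -480; valve_cmd = 7 gives overshoot = 816.

-480 to 816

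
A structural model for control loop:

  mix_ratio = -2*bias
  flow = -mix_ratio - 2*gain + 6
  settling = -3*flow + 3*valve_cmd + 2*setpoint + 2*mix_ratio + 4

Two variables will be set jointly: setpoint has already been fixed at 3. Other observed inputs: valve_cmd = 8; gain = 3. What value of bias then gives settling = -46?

bias = 8

With setpoint held at 3:
Substituting into the flow equation gives flow = 2*bias.
Substituting into the settling equation gives settling = -10*bias + 34.
Solve -10*bias + 34 = -46: bias = (-46 - 34) / -10 = 8.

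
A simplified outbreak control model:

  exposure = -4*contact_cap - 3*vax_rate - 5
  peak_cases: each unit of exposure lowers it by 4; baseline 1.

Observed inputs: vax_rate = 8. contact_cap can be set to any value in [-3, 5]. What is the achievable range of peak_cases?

69 to 197

Substituting into the exposure equation gives exposure = -4*contact_cap - 29.
Substituting into the peak_cases equation gives peak_cases = 16*contact_cap + 117.
Linear in contact_cap, so extremes are at the endpoints: contact_cap = -3 gives peak_cases = 69; contact_cap = 5 gives peak_cases = 197.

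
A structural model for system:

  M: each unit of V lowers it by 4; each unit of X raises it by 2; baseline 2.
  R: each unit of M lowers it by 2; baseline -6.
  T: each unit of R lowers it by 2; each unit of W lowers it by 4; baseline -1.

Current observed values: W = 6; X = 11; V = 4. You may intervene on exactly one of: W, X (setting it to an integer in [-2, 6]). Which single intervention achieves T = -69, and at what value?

set X = 0

Intervening on W: T = -4*W + 43. Reaching -69 requires W = 28, outside [-2, 6].
Intervening on X: with other inputs at their observed values, T = 8*X - 69. Solving for -69 gives X = 0, within [-2, 6].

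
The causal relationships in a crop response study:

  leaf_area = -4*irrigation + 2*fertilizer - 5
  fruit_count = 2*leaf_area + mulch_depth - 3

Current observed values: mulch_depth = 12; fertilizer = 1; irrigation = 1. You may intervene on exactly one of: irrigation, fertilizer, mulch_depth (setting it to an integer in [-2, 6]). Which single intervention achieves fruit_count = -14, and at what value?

Intervening on irrigation: fruit_count = -8*irrigation + 3. Reaching -14 requires irrigation = 17/8, not an integer.
Intervening on fertilizer: fruit_count = 4*fertilizer - 9. Reaching -14 requires fertilizer = -5/4, not an integer.
Intervening on mulch_depth: with other inputs at their observed values, fruit_count = mulch_depth - 17. Solving for -14 gives mulch_depth = 3, within [-2, 6].

set mulch_depth = 3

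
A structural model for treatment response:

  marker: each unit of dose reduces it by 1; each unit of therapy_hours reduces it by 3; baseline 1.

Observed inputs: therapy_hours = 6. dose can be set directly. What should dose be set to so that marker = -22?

Substituting into the marker equation gives marker = -dose - 17.
Solve -dose - 17 = -22: dose = (-22 + 17) / -1 = 5.

dose = 5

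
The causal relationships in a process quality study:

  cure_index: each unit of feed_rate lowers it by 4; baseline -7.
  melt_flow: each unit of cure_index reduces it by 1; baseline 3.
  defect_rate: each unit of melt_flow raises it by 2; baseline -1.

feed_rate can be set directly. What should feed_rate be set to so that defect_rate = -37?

Substituting into the melt_flow equation gives melt_flow = 4*feed_rate + 10.
Substituting into the defect_rate equation gives defect_rate = 8*feed_rate + 19.
Solve 8*feed_rate + 19 = -37: feed_rate = (-37 - 19) / 8 = -7.

feed_rate = -7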